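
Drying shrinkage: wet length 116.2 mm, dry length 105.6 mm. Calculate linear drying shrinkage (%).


DS = (116.2 - 105.6) / 116.2 * 100 = 9.12%

9.12


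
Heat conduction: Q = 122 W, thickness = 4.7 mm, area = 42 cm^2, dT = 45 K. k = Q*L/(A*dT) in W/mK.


k = 122*4.7/1000/(42/10000*45) = 3.03 W/mK

3.03


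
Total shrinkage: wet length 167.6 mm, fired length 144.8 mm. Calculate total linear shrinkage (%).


TS = (167.6 - 144.8) / 167.6 * 100 = 13.6%

13.6


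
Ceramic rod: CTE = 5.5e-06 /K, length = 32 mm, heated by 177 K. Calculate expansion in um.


dL = 5.5e-06 * 32 * 177 * 1000 = 31.152 um

31.152


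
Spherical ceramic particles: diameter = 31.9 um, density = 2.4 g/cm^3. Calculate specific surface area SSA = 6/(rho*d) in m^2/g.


SSA = 6 / (2.4 * 31.9) = 0.078 m^2/g

0.078


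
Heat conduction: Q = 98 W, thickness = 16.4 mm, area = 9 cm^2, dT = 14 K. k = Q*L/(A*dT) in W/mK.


k = 98*16.4/1000/(9/10000*14) = 127.56 W/mK

127.56


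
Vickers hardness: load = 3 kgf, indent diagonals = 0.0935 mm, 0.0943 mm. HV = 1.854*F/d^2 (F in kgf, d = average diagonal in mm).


d_avg = (0.0935+0.0943)/2 = 0.0939 mm
HV = 1.854*3/0.0939^2 = 631

631


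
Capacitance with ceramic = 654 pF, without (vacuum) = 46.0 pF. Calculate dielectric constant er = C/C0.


er = 654 / 46.0 = 14.22

14.22


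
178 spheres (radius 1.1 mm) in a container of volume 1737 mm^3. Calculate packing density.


V_sphere = 4/3*pi*1.1^3 = 5.5753 mm^3
Total V = 178*5.5753 = 992.4034 mm^3
PD = 992.4034 / 1737 = 0.571

0.571


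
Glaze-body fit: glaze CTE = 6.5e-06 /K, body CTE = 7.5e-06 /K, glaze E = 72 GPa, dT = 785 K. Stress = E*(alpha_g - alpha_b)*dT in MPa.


Stress = 72*1000*(6.5e-06 - 7.5e-06)*785 = -56.5 MPa

-56.5


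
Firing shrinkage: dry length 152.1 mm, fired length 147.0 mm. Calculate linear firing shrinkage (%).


FS = (152.1 - 147.0) / 152.1 * 100 = 3.35%

3.35


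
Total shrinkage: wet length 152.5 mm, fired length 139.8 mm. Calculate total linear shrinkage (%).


TS = (152.5 - 139.8) / 152.5 * 100 = 8.33%

8.33


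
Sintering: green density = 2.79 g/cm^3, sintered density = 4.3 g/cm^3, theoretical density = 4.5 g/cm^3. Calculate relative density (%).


Relative = 4.3 / 4.5 * 100 = 95.6%

95.6


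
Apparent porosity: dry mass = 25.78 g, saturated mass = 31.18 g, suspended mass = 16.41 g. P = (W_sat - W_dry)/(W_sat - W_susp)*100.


P = (31.18 - 25.78) / (31.18 - 16.41) * 100 = 5.4 / 14.77 * 100 = 36.6%

36.6


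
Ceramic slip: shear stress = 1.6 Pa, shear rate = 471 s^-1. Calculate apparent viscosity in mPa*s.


eta = tau/gamma * 1000 = 1.6/471 * 1000 = 3.4 mPa*s

3.4


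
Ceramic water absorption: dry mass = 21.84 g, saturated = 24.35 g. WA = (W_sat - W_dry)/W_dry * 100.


WA = (24.35 - 21.84) / 21.84 * 100 = 11.49%

11.49


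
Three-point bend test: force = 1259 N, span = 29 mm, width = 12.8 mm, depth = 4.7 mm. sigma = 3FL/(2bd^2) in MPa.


sigma = 3*1259*29/(2*12.8*4.7^2) = 193.7 MPa

193.7


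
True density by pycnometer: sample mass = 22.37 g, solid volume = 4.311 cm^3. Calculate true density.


TD = 22.37 / 4.311 = 5.189 g/cm^3

5.189


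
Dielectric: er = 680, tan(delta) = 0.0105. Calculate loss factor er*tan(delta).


Loss = 680 * 0.0105 = 7.14

7.14


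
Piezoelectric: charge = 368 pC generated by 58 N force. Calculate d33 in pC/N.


d33 = 368 / 58 = 6.3 pC/N

6.3


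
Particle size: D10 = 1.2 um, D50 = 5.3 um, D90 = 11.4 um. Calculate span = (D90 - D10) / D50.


Span = (11.4 - 1.2) / 5.3 = 10.2 / 5.3 = 1.925

1.925


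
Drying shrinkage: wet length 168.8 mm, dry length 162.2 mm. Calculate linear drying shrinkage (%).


DS = (168.8 - 162.2) / 168.8 * 100 = 3.91%

3.91


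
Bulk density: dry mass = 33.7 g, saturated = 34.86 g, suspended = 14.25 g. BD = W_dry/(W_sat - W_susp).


BD = 33.7 / (34.86 - 14.25) = 33.7 / 20.61 = 1.635 g/cm^3

1.635


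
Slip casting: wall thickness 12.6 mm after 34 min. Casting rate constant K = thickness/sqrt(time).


K = 12.6 / sqrt(34) = 12.6 / 5.831 = 2.161 mm/min^0.5

2.161


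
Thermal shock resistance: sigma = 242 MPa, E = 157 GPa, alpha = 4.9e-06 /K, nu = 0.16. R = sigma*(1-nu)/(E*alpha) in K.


R = 242*(1-0.16)/(157*1000*4.9e-06) = 264 K

264


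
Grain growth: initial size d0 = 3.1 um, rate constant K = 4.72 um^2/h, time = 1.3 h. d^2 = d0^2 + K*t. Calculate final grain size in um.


d^2 = 3.1^2 + 4.72*1.3 = 15.746
d = sqrt(15.746) = 3.97 um

3.97


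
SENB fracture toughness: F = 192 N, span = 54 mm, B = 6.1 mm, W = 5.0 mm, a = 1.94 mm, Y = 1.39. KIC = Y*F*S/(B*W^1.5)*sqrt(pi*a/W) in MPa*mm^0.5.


KIC = 1.39*192*54/(6.1*5.0^1.5)*sqrt(pi*1.94/5.0) = 233.3

233.3


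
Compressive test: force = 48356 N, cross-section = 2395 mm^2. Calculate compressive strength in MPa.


CS = 48356 / 2395 = 20.2 MPa

20.2


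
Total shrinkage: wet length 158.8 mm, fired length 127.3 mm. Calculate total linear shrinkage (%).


TS = (158.8 - 127.3) / 158.8 * 100 = 19.84%

19.84


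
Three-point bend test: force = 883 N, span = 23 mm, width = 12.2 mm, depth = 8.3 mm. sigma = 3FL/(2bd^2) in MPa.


sigma = 3*883*23/(2*12.2*8.3^2) = 36.2 MPa

36.2


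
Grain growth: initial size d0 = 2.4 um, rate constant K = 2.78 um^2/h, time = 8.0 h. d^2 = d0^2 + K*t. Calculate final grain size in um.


d^2 = 2.4^2 + 2.78*8.0 = 28.0
d = sqrt(28.0) = 5.29 um

5.29


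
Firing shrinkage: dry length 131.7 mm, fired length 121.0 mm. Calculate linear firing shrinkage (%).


FS = (131.7 - 121.0) / 131.7 * 100 = 8.12%

8.12


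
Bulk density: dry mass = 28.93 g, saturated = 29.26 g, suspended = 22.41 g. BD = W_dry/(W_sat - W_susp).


BD = 28.93 / (29.26 - 22.41) = 28.93 / 6.85 = 4.223 g/cm^3

4.223


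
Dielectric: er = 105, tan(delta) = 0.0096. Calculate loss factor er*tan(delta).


Loss = 105 * 0.0096 = 1.008

1.008


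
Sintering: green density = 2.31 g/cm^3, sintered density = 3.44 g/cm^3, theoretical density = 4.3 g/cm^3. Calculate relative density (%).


Relative = 3.44 / 4.3 * 100 = 80.0%

80.0


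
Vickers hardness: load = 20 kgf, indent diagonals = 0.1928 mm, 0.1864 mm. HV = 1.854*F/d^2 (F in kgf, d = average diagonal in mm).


d_avg = (0.1928+0.1864)/2 = 0.1896 mm
HV = 1.854*20/0.1896^2 = 1031

1031


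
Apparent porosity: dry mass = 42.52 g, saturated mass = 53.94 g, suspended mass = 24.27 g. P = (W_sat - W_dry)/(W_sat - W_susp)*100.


P = (53.94 - 42.52) / (53.94 - 24.27) * 100 = 11.42 / 29.67 * 100 = 38.5%

38.5


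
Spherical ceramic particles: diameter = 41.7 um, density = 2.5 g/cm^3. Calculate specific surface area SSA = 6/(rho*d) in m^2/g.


SSA = 6 / (2.5 * 41.7) = 0.058 m^2/g

0.058


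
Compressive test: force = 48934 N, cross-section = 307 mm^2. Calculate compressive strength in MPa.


CS = 48934 / 307 = 159.4 MPa

159.4


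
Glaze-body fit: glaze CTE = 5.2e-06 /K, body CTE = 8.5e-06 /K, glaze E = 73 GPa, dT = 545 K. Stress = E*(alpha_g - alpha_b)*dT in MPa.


Stress = 73*1000*(5.2e-06 - 8.5e-06)*545 = -131.3 MPa

-131.3


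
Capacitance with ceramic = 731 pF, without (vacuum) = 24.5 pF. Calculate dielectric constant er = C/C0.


er = 731 / 24.5 = 29.84

29.84


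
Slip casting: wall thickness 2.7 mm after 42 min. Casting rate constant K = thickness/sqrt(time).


K = 2.7 / sqrt(42) = 2.7 / 6.4807 = 0.417 mm/min^0.5

0.417


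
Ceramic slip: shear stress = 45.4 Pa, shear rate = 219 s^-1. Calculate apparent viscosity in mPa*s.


eta = tau/gamma * 1000 = 45.4/219 * 1000 = 207.3 mPa*s

207.3


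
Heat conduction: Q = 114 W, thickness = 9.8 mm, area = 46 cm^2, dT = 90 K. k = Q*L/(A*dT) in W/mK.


k = 114*9.8/1000/(46/10000*90) = 2.7 W/mK

2.7


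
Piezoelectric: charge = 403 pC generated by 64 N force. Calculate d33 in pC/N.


d33 = 403 / 64 = 6.3 pC/N

6.3


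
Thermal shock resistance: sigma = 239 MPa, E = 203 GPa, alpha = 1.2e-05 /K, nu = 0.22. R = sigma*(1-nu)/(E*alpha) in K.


R = 239*(1-0.22)/(203*1000*1.2e-05) = 77 K

77


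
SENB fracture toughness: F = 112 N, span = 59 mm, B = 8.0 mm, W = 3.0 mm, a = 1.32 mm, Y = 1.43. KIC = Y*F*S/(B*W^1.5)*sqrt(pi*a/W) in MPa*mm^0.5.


KIC = 1.43*112*59/(8.0*3.0^1.5)*sqrt(pi*1.32/3.0) = 267.26

267.26


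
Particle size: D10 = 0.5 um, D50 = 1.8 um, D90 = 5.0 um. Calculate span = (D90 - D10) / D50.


Span = (5.0 - 0.5) / 1.8 = 4.5 / 1.8 = 2.5

2.5


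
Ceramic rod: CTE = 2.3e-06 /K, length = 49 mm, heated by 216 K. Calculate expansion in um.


dL = 2.3e-06 * 49 * 216 * 1000 = 24.343 um

24.343


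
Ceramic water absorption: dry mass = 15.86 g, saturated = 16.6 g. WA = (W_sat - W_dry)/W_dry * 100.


WA = (16.6 - 15.86) / 15.86 * 100 = 4.67%

4.67


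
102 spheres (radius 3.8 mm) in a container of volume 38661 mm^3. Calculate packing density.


V_sphere = 4/3*pi*3.8^3 = 229.8473 mm^3
Total V = 102*229.8473 = 23444.4246 mm^3
PD = 23444.4246 / 38661 = 0.606

0.606


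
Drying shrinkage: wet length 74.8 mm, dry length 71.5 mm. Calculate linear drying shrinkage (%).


DS = (74.8 - 71.5) / 74.8 * 100 = 4.41%

4.41


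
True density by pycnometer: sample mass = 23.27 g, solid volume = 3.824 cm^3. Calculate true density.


TD = 23.27 / 3.824 = 6.085 g/cm^3

6.085


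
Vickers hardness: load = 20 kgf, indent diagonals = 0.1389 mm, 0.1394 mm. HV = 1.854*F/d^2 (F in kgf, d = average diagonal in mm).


d_avg = (0.1389+0.1394)/2 = 0.13915 mm
HV = 1.854*20/0.13915^2 = 1915

1915


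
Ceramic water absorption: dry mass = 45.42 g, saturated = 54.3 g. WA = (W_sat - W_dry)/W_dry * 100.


WA = (54.3 - 45.42) / 45.42 * 100 = 19.55%

19.55


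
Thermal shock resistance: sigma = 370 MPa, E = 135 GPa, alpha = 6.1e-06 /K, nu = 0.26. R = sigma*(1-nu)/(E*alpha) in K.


R = 370*(1-0.26)/(135*1000*6.1e-06) = 332 K

332


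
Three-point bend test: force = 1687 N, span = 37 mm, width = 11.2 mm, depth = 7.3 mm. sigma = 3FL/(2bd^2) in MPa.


sigma = 3*1687*37/(2*11.2*7.3^2) = 156.9 MPa

156.9


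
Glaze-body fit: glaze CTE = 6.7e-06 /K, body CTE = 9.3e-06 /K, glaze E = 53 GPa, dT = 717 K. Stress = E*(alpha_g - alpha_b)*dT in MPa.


Stress = 53*1000*(6.7e-06 - 9.3e-06)*717 = -98.8 MPa

-98.8


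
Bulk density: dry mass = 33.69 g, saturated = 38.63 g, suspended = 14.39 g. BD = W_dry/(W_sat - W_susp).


BD = 33.69 / (38.63 - 14.39) = 33.69 / 24.24 = 1.39 g/cm^3

1.39


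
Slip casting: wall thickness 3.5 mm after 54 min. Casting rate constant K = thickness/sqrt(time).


K = 3.5 / sqrt(54) = 3.5 / 7.3485 = 0.476 mm/min^0.5

0.476


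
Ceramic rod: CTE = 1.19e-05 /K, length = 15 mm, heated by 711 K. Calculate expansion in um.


dL = 1.19e-05 * 15 * 711 * 1000 = 126.914 um

126.914


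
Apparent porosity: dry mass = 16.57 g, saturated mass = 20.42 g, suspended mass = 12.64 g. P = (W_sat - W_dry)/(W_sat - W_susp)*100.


P = (20.42 - 16.57) / (20.42 - 12.64) * 100 = 3.85 / 7.78 * 100 = 49.5%

49.5


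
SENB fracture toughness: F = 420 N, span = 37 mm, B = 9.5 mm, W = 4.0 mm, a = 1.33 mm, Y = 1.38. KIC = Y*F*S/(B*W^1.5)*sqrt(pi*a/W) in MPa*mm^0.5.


KIC = 1.38*420*37/(9.5*4.0^1.5)*sqrt(pi*1.33/4.0) = 288.39

288.39


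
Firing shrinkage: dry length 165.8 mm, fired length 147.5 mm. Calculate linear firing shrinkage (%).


FS = (165.8 - 147.5) / 165.8 * 100 = 11.04%

11.04


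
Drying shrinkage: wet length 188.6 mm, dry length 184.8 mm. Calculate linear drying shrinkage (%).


DS = (188.6 - 184.8) / 188.6 * 100 = 2.01%

2.01


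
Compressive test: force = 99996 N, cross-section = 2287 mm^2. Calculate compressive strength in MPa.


CS = 99996 / 2287 = 43.7 MPa

43.7


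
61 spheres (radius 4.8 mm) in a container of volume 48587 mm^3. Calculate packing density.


V_sphere = 4/3*pi*4.8^3 = 463.2467 mm^3
Total V = 61*463.2467 = 28258.0487 mm^3
PD = 28258.0487 / 48587 = 0.582

0.582


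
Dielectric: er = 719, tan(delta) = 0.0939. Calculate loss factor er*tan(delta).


Loss = 719 * 0.0939 = 67.514

67.514


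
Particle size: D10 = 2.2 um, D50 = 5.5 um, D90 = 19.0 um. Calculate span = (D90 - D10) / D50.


Span = (19.0 - 2.2) / 5.5 = 16.8 / 5.5 = 3.055

3.055


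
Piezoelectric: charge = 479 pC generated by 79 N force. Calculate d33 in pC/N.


d33 = 479 / 79 = 6.1 pC/N

6.1


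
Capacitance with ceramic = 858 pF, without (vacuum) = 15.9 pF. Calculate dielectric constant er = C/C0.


er = 858 / 15.9 = 53.96

53.96


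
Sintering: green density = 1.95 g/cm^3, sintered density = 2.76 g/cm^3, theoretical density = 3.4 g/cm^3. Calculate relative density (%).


Relative = 2.76 / 3.4 * 100 = 81.2%

81.2


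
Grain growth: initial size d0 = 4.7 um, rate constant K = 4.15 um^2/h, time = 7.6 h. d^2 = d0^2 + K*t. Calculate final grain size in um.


d^2 = 4.7^2 + 4.15*7.6 = 53.63
d = sqrt(53.63) = 7.32 um

7.32


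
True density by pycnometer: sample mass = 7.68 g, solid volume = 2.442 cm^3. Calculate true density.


TD = 7.68 / 2.442 = 3.145 g/cm^3

3.145


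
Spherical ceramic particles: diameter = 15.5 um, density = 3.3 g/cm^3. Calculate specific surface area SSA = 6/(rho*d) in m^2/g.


SSA = 6 / (3.3 * 15.5) = 0.117 m^2/g

0.117


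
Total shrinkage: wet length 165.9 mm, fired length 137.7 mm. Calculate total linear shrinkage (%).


TS = (165.9 - 137.7) / 165.9 * 100 = 17.0%

17.0


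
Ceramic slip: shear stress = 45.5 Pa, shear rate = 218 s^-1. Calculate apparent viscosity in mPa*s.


eta = tau/gamma * 1000 = 45.5/218 * 1000 = 208.7 mPa*s

208.7


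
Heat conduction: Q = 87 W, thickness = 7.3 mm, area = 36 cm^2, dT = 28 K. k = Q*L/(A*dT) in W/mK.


k = 87*7.3/1000/(36/10000*28) = 6.3 W/mK

6.3


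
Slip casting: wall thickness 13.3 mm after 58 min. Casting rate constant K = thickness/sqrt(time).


K = 13.3 / sqrt(58) = 13.3 / 7.6158 = 1.746 mm/min^0.5

1.746


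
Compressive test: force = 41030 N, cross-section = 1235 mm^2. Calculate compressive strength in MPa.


CS = 41030 / 1235 = 33.2 MPa

33.2


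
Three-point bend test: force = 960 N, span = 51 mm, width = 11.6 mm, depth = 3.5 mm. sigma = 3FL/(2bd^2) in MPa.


sigma = 3*960*51/(2*11.6*3.5^2) = 516.8 MPa

516.8


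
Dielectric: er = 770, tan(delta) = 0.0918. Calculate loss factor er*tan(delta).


Loss = 770 * 0.0918 = 70.686

70.686


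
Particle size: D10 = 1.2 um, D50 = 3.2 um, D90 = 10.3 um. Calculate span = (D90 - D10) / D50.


Span = (10.3 - 1.2) / 3.2 = 9.1 / 3.2 = 2.844

2.844


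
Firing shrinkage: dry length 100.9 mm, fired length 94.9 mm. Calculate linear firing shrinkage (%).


FS = (100.9 - 94.9) / 100.9 * 100 = 5.95%

5.95


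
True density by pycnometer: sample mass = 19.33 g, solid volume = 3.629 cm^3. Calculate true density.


TD = 19.33 / 3.629 = 5.327 g/cm^3

5.327


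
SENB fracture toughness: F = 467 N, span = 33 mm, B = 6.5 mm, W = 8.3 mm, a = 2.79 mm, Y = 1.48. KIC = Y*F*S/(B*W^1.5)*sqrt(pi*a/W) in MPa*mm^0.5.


KIC = 1.48*467*33/(6.5*8.3^1.5)*sqrt(pi*2.79/8.3) = 150.8

150.8


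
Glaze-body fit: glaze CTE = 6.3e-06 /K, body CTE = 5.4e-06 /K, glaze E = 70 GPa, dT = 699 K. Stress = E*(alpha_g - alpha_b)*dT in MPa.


Stress = 70*1000*(6.3e-06 - 5.4e-06)*699 = 44.0 MPa

44.0


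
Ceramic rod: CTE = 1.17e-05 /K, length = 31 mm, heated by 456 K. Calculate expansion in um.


dL = 1.17e-05 * 31 * 456 * 1000 = 165.391 um

165.391


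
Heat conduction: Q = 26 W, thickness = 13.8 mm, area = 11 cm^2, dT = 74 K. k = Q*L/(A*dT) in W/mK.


k = 26*13.8/1000/(11/10000*74) = 4.41 W/mK

4.41


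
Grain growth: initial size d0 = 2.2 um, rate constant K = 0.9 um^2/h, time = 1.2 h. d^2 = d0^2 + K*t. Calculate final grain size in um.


d^2 = 2.2^2 + 0.9*1.2 = 5.92
d = sqrt(5.92) = 2.43 um

2.43


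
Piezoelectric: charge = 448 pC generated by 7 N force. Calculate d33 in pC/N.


d33 = 448 / 7 = 64.0 pC/N

64.0


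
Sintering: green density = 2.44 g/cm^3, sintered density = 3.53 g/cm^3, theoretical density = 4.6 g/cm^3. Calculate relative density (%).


Relative = 3.53 / 4.6 * 100 = 76.7%

76.7


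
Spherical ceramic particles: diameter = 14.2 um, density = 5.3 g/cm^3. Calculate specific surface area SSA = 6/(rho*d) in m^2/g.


SSA = 6 / (5.3 * 14.2) = 0.08 m^2/g

0.08


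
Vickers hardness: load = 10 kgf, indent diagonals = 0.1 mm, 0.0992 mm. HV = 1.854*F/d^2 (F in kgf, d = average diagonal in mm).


d_avg = (0.1+0.0992)/2 = 0.0996 mm
HV = 1.854*10/0.0996^2 = 1869

1869


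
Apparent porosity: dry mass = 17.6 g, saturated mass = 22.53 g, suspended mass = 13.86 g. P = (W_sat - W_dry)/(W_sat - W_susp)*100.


P = (22.53 - 17.6) / (22.53 - 13.86) * 100 = 4.93 / 8.67 * 100 = 56.9%

56.9


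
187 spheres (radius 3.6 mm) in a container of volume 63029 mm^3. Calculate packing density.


V_sphere = 4/3*pi*3.6^3 = 195.4322 mm^3
Total V = 187*195.4322 = 36545.8214 mm^3
PD = 36545.8214 / 63029 = 0.58

0.58


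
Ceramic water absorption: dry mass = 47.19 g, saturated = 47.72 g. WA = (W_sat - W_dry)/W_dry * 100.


WA = (47.72 - 47.19) / 47.19 * 100 = 1.12%

1.12


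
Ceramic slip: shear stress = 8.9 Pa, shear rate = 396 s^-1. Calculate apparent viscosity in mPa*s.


eta = tau/gamma * 1000 = 8.9/396 * 1000 = 22.5 mPa*s

22.5


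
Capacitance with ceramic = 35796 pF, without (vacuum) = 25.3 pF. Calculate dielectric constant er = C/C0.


er = 35796 / 25.3 = 1414.86

1414.86


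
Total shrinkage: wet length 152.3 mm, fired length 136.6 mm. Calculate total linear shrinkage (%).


TS = (152.3 - 136.6) / 152.3 * 100 = 10.31%

10.31


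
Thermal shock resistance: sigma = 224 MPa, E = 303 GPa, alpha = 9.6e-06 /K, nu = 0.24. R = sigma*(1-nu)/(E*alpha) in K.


R = 224*(1-0.24)/(303*1000*9.6e-06) = 59 K

59


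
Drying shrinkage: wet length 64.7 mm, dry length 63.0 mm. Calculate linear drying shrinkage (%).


DS = (64.7 - 63.0) / 64.7 * 100 = 2.63%

2.63


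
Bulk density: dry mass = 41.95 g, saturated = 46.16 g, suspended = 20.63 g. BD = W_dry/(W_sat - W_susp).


BD = 41.95 / (46.16 - 20.63) = 41.95 / 25.53 = 1.643 g/cm^3

1.643


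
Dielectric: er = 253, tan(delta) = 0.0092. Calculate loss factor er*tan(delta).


Loss = 253 * 0.0092 = 2.328

2.328


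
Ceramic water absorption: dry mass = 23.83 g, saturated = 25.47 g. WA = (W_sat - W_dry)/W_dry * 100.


WA = (25.47 - 23.83) / 23.83 * 100 = 6.88%

6.88


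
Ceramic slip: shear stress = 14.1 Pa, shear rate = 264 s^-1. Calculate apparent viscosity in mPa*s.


eta = tau/gamma * 1000 = 14.1/264 * 1000 = 53.4 mPa*s

53.4


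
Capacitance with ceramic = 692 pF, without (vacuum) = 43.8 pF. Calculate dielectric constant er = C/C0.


er = 692 / 43.8 = 15.8

15.8


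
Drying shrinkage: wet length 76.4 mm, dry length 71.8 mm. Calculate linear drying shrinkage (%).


DS = (76.4 - 71.8) / 76.4 * 100 = 6.02%

6.02


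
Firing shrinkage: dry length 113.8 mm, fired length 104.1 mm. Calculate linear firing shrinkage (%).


FS = (113.8 - 104.1) / 113.8 * 100 = 8.52%

8.52


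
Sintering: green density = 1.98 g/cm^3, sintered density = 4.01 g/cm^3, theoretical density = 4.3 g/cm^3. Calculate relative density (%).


Relative = 4.01 / 4.3 * 100 = 93.3%

93.3


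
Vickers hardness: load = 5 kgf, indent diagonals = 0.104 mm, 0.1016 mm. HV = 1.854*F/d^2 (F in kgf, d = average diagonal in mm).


d_avg = (0.104+0.1016)/2 = 0.1028 mm
HV = 1.854*5/0.1028^2 = 877

877


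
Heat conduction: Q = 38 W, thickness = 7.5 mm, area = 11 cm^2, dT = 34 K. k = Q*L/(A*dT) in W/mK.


k = 38*7.5/1000/(11/10000*34) = 7.62 W/mK

7.62


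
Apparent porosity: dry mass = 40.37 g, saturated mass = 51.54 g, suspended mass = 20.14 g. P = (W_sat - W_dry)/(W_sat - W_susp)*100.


P = (51.54 - 40.37) / (51.54 - 20.14) * 100 = 11.17 / 31.4 * 100 = 35.6%

35.6


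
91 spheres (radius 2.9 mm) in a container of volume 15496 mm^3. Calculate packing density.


V_sphere = 4/3*pi*2.9^3 = 102.1604 mm^3
Total V = 91*102.1604 = 9296.5964 mm^3
PD = 9296.5964 / 15496 = 0.6

0.6


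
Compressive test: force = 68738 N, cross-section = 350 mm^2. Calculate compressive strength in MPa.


CS = 68738 / 350 = 196.4 MPa

196.4


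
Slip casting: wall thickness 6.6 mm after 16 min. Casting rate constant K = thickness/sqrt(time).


K = 6.6 / sqrt(16) = 6.6 / 4.0 = 1.65 mm/min^0.5

1.65


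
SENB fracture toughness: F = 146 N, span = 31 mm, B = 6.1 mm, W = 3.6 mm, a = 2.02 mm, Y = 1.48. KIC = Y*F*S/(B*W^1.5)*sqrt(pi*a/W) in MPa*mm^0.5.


KIC = 1.48*146*31/(6.1*3.6^1.5)*sqrt(pi*2.02/3.6) = 213.45

213.45


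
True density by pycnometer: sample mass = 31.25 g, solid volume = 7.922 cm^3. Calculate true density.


TD = 31.25 / 7.922 = 3.945 g/cm^3

3.945


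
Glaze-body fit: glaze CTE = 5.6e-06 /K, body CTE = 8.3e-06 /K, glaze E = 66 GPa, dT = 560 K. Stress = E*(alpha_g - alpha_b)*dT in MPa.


Stress = 66*1000*(5.6e-06 - 8.3e-06)*560 = -99.8 MPa

-99.8


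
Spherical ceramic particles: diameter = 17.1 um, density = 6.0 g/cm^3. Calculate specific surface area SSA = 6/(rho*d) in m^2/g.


SSA = 6 / (6.0 * 17.1) = 0.058 m^2/g

0.058


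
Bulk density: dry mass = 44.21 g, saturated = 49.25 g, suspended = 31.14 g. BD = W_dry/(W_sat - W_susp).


BD = 44.21 / (49.25 - 31.14) = 44.21 / 18.11 = 2.441 g/cm^3

2.441


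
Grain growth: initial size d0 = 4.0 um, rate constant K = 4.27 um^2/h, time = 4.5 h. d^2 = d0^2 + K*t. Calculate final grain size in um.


d^2 = 4.0^2 + 4.27*4.5 = 35.215
d = sqrt(35.215) = 5.93 um

5.93


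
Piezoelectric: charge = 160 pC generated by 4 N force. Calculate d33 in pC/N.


d33 = 160 / 4 = 40.0 pC/N

40.0


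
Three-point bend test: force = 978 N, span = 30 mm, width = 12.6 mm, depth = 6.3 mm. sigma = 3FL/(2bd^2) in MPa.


sigma = 3*978*30/(2*12.6*6.3^2) = 88.0 MPa

88.0


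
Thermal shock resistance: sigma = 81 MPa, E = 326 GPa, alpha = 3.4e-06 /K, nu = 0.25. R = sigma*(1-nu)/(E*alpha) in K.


R = 81*(1-0.25)/(326*1000*3.4e-06) = 55 K

55


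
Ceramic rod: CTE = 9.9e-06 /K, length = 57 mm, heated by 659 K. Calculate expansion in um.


dL = 9.9e-06 * 57 * 659 * 1000 = 371.874 um

371.874


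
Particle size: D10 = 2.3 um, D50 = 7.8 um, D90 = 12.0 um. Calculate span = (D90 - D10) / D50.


Span = (12.0 - 2.3) / 7.8 = 9.7 / 7.8 = 1.244

1.244


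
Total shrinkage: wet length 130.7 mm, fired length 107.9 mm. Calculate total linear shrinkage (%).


TS = (130.7 - 107.9) / 130.7 * 100 = 17.44%

17.44


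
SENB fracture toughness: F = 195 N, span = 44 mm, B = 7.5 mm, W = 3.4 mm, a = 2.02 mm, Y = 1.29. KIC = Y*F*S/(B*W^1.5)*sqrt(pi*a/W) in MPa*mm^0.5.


KIC = 1.29*195*44/(7.5*3.4^1.5)*sqrt(pi*2.02/3.4) = 321.59

321.59


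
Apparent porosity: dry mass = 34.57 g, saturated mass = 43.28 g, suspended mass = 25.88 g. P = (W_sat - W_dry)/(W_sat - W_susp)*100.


P = (43.28 - 34.57) / (43.28 - 25.88) * 100 = 8.71 / 17.4 * 100 = 50.1%

50.1


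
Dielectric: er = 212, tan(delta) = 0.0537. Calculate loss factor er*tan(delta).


Loss = 212 * 0.0537 = 11.384

11.384


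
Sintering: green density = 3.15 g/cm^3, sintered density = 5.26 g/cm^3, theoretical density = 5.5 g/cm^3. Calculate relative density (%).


Relative = 5.26 / 5.5 * 100 = 95.6%

95.6


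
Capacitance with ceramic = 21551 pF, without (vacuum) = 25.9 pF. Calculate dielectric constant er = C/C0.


er = 21551 / 25.9 = 832.08

832.08


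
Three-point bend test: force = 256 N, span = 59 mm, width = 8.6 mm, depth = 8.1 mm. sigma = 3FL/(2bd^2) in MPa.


sigma = 3*256*59/(2*8.6*8.1^2) = 40.2 MPa

40.2


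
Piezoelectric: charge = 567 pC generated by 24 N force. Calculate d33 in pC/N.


d33 = 567 / 24 = 23.6 pC/N

23.6


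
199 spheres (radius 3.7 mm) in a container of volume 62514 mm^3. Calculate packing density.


V_sphere = 4/3*pi*3.7^3 = 212.1748 mm^3
Total V = 199*212.1748 = 42222.7852 mm^3
PD = 42222.7852 / 62514 = 0.675

0.675


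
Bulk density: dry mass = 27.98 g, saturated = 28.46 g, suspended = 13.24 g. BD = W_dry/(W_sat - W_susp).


BD = 27.98 / (28.46 - 13.24) = 27.98 / 15.22 = 1.838 g/cm^3

1.838


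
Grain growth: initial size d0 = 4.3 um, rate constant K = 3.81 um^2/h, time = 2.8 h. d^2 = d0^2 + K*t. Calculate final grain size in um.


d^2 = 4.3^2 + 3.81*2.8 = 29.158
d = sqrt(29.158) = 5.4 um

5.4


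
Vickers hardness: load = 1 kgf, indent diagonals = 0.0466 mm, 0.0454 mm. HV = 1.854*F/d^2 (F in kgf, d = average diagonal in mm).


d_avg = (0.0466+0.0454)/2 = 0.046 mm
HV = 1.854*1/0.046^2 = 876

876


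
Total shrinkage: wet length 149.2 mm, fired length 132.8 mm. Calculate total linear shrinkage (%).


TS = (149.2 - 132.8) / 149.2 * 100 = 10.99%

10.99


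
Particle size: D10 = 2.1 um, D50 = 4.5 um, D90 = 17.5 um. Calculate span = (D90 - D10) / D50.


Span = (17.5 - 2.1) / 4.5 = 15.4 / 4.5 = 3.422

3.422


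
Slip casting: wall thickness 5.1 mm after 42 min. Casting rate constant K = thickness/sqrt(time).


K = 5.1 / sqrt(42) = 5.1 / 6.4807 = 0.787 mm/min^0.5

0.787


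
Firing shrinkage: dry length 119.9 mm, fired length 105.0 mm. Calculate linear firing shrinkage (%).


FS = (119.9 - 105.0) / 119.9 * 100 = 12.43%

12.43


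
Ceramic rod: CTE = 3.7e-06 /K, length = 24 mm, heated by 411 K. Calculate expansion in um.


dL = 3.7e-06 * 24 * 411 * 1000 = 36.497 um

36.497


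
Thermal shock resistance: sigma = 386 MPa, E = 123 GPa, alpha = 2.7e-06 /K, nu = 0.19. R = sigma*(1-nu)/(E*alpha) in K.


R = 386*(1-0.19)/(123*1000*2.7e-06) = 941 K

941


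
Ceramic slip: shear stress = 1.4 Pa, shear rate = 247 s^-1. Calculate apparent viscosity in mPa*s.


eta = tau/gamma * 1000 = 1.4/247 * 1000 = 5.7 mPa*s

5.7


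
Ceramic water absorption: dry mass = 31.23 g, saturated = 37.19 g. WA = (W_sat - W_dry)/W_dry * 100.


WA = (37.19 - 31.23) / 31.23 * 100 = 19.08%

19.08


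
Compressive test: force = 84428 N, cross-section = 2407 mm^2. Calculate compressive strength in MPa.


CS = 84428 / 2407 = 35.1 MPa

35.1


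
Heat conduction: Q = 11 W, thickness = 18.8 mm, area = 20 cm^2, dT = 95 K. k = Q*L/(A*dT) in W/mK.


k = 11*18.8/1000/(20/10000*95) = 1.09 W/mK

1.09


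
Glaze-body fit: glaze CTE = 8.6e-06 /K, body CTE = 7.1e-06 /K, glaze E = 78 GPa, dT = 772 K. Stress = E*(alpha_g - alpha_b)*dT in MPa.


Stress = 78*1000*(8.6e-06 - 7.1e-06)*772 = 90.3 MPa

90.3


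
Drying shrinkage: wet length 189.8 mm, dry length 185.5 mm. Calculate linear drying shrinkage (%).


DS = (189.8 - 185.5) / 189.8 * 100 = 2.27%

2.27


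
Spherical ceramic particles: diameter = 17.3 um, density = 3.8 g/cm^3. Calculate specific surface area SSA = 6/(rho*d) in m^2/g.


SSA = 6 / (3.8 * 17.3) = 0.091 m^2/g

0.091


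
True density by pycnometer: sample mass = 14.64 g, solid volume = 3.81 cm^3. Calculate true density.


TD = 14.64 / 3.81 = 3.843 g/cm^3

3.843


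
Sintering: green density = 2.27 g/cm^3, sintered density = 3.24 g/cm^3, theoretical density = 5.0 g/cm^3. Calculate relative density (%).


Relative = 3.24 / 5.0 * 100 = 64.8%

64.8


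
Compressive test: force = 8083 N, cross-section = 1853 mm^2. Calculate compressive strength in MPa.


CS = 8083 / 1853 = 4.4 MPa

4.4


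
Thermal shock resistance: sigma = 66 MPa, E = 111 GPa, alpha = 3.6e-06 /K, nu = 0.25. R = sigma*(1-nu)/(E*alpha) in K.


R = 66*(1-0.25)/(111*1000*3.6e-06) = 124 K

124


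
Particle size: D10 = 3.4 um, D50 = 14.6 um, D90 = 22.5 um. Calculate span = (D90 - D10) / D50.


Span = (22.5 - 3.4) / 14.6 = 19.1 / 14.6 = 1.308

1.308


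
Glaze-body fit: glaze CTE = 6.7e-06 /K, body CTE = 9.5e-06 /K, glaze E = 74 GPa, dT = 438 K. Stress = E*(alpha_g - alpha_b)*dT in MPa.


Stress = 74*1000*(6.7e-06 - 9.5e-06)*438 = -90.8 MPa

-90.8


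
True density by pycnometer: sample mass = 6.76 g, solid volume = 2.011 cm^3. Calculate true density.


TD = 6.76 / 2.011 = 3.362 g/cm^3

3.362


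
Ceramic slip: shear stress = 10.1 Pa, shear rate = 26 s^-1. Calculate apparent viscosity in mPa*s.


eta = tau/gamma * 1000 = 10.1/26 * 1000 = 388.5 mPa*s

388.5


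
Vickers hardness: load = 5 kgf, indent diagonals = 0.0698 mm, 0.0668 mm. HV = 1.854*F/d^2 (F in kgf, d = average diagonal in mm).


d_avg = (0.0698+0.0668)/2 = 0.0683 mm
HV = 1.854*5/0.0683^2 = 1987

1987


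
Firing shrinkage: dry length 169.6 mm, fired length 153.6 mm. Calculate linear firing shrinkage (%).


FS = (169.6 - 153.6) / 169.6 * 100 = 9.43%

9.43


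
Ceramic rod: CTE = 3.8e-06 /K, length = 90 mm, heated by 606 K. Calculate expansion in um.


dL = 3.8e-06 * 90 * 606 * 1000 = 207.252 um

207.252


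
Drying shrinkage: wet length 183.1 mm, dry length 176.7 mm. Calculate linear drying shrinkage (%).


DS = (183.1 - 176.7) / 183.1 * 100 = 3.5%

3.5


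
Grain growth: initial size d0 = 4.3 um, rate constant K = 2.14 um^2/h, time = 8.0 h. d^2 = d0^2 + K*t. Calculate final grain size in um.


d^2 = 4.3^2 + 2.14*8.0 = 35.61
d = sqrt(35.61) = 5.97 um

5.97


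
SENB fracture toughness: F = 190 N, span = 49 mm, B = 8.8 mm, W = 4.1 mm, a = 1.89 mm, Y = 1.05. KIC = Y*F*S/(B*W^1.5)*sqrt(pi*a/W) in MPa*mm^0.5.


KIC = 1.05*190*49/(8.8*4.1^1.5)*sqrt(pi*1.89/4.1) = 161.03

161.03


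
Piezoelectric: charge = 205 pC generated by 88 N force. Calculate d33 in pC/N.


d33 = 205 / 88 = 2.3 pC/N

2.3


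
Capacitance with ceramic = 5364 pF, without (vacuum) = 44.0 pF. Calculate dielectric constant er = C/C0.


er = 5364 / 44.0 = 121.91

121.91


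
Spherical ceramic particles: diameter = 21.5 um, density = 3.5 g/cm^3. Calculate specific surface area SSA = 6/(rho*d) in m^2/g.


SSA = 6 / (3.5 * 21.5) = 0.08 m^2/g

0.08


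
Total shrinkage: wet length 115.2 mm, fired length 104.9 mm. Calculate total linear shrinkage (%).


TS = (115.2 - 104.9) / 115.2 * 100 = 8.94%

8.94


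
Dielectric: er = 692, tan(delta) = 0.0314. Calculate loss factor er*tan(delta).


Loss = 692 * 0.0314 = 21.729

21.729


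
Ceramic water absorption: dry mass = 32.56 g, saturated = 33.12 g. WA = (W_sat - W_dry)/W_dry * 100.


WA = (33.12 - 32.56) / 32.56 * 100 = 1.72%

1.72


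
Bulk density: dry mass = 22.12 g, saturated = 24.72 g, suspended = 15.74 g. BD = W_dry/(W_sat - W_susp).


BD = 22.12 / (24.72 - 15.74) = 22.12 / 8.98 = 2.463 g/cm^3

2.463


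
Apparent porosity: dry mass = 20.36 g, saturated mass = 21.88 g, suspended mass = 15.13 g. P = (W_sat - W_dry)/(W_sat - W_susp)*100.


P = (21.88 - 20.36) / (21.88 - 15.13) * 100 = 1.52 / 6.75 * 100 = 22.5%

22.5


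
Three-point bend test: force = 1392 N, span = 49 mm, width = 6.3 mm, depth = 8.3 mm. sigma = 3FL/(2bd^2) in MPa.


sigma = 3*1392*49/(2*6.3*8.3^2) = 235.7 MPa

235.7


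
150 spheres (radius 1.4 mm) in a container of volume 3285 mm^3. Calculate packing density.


V_sphere = 4/3*pi*1.4^3 = 11.494 mm^3
Total V = 150*11.494 = 1724.1 mm^3
PD = 1724.1 / 3285 = 0.525

0.525


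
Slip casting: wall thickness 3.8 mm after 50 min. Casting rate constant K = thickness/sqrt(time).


K = 3.8 / sqrt(50) = 3.8 / 7.0711 = 0.537 mm/min^0.5

0.537


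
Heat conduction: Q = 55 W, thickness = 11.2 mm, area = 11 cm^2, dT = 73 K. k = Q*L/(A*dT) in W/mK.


k = 55*11.2/1000/(11/10000*73) = 7.67 W/mK

7.67


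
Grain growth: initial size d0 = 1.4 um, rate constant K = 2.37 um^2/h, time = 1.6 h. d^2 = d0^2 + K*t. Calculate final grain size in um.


d^2 = 1.4^2 + 2.37*1.6 = 5.752
d = sqrt(5.752) = 2.4 um

2.4


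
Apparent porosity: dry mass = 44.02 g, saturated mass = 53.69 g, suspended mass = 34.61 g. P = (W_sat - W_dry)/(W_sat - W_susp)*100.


P = (53.69 - 44.02) / (53.69 - 34.61) * 100 = 9.67 / 19.08 * 100 = 50.7%

50.7


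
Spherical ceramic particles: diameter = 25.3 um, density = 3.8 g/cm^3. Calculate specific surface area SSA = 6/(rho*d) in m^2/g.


SSA = 6 / (3.8 * 25.3) = 0.062 m^2/g

0.062


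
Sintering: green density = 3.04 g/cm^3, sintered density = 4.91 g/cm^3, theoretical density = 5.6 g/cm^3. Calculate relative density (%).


Relative = 4.91 / 5.6 * 100 = 87.7%

87.7


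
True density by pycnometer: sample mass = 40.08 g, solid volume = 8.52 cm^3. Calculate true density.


TD = 40.08 / 8.52 = 4.704 g/cm^3

4.704


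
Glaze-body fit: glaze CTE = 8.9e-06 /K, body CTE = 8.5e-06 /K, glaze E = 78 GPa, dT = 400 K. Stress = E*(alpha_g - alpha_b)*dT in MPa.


Stress = 78*1000*(8.9e-06 - 8.5e-06)*400 = 12.5 MPa

12.5


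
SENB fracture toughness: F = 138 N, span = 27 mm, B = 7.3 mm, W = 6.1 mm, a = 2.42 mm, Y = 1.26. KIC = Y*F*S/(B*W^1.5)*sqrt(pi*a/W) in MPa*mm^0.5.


KIC = 1.26*138*27/(7.3*6.1^1.5)*sqrt(pi*2.42/6.1) = 47.66

47.66


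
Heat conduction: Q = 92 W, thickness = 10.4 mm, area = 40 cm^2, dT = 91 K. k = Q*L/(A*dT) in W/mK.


k = 92*10.4/1000/(40/10000*91) = 2.63 W/mK

2.63


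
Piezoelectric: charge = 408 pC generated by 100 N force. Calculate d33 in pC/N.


d33 = 408 / 100 = 4.1 pC/N

4.1


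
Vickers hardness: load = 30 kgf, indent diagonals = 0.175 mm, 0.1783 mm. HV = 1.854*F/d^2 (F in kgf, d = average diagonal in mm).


d_avg = (0.175+0.1783)/2 = 0.17665 mm
HV = 1.854*30/0.17665^2 = 1782

1782


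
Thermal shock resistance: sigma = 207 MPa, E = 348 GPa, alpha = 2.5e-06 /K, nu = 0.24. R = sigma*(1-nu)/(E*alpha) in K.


R = 207*(1-0.24)/(348*1000*2.5e-06) = 181 K

181


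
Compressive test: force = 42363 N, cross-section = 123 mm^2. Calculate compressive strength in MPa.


CS = 42363 / 123 = 344.4 MPa

344.4


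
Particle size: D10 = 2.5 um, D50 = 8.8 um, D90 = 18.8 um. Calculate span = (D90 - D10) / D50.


Span = (18.8 - 2.5) / 8.8 = 16.3 / 8.8 = 1.852

1.852


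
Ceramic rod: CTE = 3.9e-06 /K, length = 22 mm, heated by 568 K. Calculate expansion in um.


dL = 3.9e-06 * 22 * 568 * 1000 = 48.734 um

48.734


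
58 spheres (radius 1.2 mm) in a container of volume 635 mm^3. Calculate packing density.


V_sphere = 4/3*pi*1.2^3 = 7.2382 mm^3
Total V = 58*7.2382 = 419.8156 mm^3
PD = 419.8156 / 635 = 0.661

0.661


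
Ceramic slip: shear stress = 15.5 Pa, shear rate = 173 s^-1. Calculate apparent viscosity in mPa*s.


eta = tau/gamma * 1000 = 15.5/173 * 1000 = 89.6 mPa*s

89.6


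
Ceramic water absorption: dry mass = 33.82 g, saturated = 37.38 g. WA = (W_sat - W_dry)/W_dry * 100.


WA = (37.38 - 33.82) / 33.82 * 100 = 10.53%

10.53


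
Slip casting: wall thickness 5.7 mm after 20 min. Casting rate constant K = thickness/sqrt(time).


K = 5.7 / sqrt(20) = 5.7 / 4.4721 = 1.275 mm/min^0.5

1.275


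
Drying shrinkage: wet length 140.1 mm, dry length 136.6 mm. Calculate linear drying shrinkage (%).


DS = (140.1 - 136.6) / 140.1 * 100 = 2.5%

2.5


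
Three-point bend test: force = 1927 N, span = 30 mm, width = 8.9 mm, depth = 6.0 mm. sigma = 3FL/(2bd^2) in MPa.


sigma = 3*1927*30/(2*8.9*6.0^2) = 270.6 MPa

270.6


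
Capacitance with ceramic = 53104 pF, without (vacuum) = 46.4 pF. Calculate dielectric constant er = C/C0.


er = 53104 / 46.4 = 1144.48

1144.48


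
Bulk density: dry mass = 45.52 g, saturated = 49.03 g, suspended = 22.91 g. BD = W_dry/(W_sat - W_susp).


BD = 45.52 / (49.03 - 22.91) = 45.52 / 26.12 = 1.743 g/cm^3

1.743


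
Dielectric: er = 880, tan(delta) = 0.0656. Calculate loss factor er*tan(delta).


Loss = 880 * 0.0656 = 57.728

57.728


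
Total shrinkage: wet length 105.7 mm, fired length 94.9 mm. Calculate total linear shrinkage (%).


TS = (105.7 - 94.9) / 105.7 * 100 = 10.22%

10.22


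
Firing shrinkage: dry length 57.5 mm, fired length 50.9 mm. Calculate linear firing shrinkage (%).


FS = (57.5 - 50.9) / 57.5 * 100 = 11.48%

11.48


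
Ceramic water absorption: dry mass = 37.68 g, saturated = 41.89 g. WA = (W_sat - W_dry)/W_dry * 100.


WA = (41.89 - 37.68) / 37.68 * 100 = 11.17%

11.17


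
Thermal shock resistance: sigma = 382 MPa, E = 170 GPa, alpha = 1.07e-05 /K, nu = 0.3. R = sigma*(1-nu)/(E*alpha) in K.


R = 382*(1-0.3)/(170*1000*1.07e-05) = 147 K

147


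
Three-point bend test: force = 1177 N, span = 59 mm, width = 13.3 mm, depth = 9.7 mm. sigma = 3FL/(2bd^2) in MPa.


sigma = 3*1177*59/(2*13.3*9.7^2) = 83.2 MPa

83.2


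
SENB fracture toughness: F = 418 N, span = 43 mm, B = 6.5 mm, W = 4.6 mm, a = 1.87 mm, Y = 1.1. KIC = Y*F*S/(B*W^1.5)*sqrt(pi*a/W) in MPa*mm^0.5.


KIC = 1.1*418*43/(6.5*4.6^1.5)*sqrt(pi*1.87/4.6) = 348.42

348.42


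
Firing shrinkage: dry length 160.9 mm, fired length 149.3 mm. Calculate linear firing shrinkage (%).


FS = (160.9 - 149.3) / 160.9 * 100 = 7.21%

7.21


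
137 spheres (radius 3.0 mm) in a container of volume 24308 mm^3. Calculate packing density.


V_sphere = 4/3*pi*3.0^3 = 113.0973 mm^3
Total V = 137*113.0973 = 15494.3301 mm^3
PD = 15494.3301 / 24308 = 0.637

0.637


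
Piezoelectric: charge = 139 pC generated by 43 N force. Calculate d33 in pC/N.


d33 = 139 / 43 = 3.2 pC/N

3.2


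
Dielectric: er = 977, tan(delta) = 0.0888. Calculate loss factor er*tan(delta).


Loss = 977 * 0.0888 = 86.758

86.758


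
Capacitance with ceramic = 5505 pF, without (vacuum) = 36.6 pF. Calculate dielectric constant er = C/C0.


er = 5505 / 36.6 = 150.41

150.41


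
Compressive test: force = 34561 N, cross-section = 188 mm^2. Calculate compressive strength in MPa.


CS = 34561 / 188 = 183.8 MPa

183.8


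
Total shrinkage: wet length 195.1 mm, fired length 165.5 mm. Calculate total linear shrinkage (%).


TS = (195.1 - 165.5) / 195.1 * 100 = 15.17%

15.17


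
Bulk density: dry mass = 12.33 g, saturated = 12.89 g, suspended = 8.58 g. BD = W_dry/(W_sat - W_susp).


BD = 12.33 / (12.89 - 8.58) = 12.33 / 4.31 = 2.861 g/cm^3

2.861


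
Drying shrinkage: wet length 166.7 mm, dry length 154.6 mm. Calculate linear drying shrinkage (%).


DS = (166.7 - 154.6) / 166.7 * 100 = 7.26%

7.26


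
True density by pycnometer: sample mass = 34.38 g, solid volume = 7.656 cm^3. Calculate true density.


TD = 34.38 / 7.656 = 4.491 g/cm^3

4.491


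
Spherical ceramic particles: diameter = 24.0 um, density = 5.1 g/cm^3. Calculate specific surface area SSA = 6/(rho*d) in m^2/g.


SSA = 6 / (5.1 * 24.0) = 0.049 m^2/g

0.049


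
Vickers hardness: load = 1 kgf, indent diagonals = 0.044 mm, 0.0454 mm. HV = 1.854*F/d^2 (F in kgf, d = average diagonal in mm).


d_avg = (0.044+0.0454)/2 = 0.0447 mm
HV = 1.854*1/0.0447^2 = 928

928


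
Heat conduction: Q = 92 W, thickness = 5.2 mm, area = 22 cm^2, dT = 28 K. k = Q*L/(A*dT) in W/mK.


k = 92*5.2/1000/(22/10000*28) = 7.77 W/mK

7.77


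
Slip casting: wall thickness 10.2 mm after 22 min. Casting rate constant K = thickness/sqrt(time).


K = 10.2 / sqrt(22) = 10.2 / 4.6904 = 2.175 mm/min^0.5

2.175


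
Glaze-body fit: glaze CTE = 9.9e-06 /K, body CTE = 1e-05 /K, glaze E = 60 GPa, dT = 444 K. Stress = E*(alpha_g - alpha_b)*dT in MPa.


Stress = 60*1000*(9.9e-06 - 1e-05)*444 = -2.7 MPa

-2.7


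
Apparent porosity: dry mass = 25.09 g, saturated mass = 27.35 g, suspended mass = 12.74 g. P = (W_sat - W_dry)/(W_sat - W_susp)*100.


P = (27.35 - 25.09) / (27.35 - 12.74) * 100 = 2.26 / 14.61 * 100 = 15.5%

15.5


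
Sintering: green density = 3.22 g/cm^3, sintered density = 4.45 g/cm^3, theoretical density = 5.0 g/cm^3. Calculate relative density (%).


Relative = 4.45 / 5.0 * 100 = 89.0%

89.0


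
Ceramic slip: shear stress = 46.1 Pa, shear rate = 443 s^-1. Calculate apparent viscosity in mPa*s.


eta = tau/gamma * 1000 = 46.1/443 * 1000 = 104.1 mPa*s

104.1
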